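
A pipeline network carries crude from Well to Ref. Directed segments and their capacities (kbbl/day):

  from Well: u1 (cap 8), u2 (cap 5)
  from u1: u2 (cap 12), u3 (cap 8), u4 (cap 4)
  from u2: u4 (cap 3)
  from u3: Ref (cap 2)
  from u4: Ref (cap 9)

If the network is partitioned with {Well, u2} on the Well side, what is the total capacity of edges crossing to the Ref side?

11

Edges leaving {Well, u2}: Well→u1 (8), u2→u4 (3).
Cut capacity = 8 + 3 = 11.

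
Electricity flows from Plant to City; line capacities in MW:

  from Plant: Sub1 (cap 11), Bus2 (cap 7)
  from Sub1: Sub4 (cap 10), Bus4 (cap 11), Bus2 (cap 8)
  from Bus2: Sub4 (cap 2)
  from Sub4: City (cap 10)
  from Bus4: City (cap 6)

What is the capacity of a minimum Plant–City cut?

Augment Plant→Sub1→Sub4→City: bottleneck 10, flow now 10.
Augment Plant→Sub1→Bus4→City: bottleneck 1, flow now 11.
Augment Plant→Bus2→Sub4→Sub1→Bus4→City: bottleneck 2, flow now 13. (uses reverse residual edge)
No augmenting path remains; maximum flow = 13.
By max-flow min-cut, the minimum cut capacity equals the max flow.
In the residual graph, reachable from Plant: {Plant, Bus2}.
Min-cut edges: Plant→Sub1 (11), Bus2→Sub4 (2); capacity 11 + 2 = 13.

13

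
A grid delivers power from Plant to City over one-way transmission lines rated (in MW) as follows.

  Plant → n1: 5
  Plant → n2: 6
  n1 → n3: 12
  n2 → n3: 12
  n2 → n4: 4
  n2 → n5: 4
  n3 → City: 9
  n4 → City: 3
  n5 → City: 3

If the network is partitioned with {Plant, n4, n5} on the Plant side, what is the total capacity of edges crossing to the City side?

17

Edges leaving {Plant, n4, n5}: Plant→n1 (5), Plant→n2 (6), n4→City (3), n5→City (3).
Cut capacity = 5 + 6 + 3 + 3 = 17.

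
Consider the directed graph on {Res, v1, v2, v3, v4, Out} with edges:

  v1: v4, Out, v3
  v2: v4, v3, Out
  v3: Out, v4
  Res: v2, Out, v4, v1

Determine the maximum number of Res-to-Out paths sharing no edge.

Assign every edge capacity 1; by Menger, the answer equals the max flow.
Path Res→Out (+1); total 1.
Path Res→v1→Out (+1); total 2.
Path Res→v2→Out (+1); total 3.
No residual Res→Out path; max flow = 3.
Certifying cut of size 3: {Res→Out, Res→v1, Res→v2}.

3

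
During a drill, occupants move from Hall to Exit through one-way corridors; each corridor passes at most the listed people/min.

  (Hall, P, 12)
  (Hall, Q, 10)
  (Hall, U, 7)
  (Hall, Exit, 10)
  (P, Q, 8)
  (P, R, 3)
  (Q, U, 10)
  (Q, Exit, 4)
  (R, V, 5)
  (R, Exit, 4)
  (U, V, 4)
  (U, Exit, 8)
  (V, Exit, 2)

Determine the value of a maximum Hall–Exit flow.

27

Augment Hall→Exit: bottleneck 10, flow now 10.
Augment Hall→Q→Exit: bottleneck 4, flow now 14.
Augment Hall→U→Exit: bottleneck 7, flow now 21.
Augment Hall→P→R→Exit: bottleneck 3, flow now 24.
Augment Hall→Q→U→Exit: bottleneck 1, flow now 25.
Augment Hall→Q→U→V→Exit: bottleneck 2, flow now 27.
No augmenting path remains; maximum flow = 27.
In the residual graph, reachable from Hall: {Hall, P, Q, U, V}.
Min-cut edges: Hall→Exit (10), P→R (3), Q→Exit (4), U→Exit (8), V→Exit (2); capacity 10 + 3 + 4 + 8 + 2 = 27.
This cut is saturated, so no flow can exceed 27.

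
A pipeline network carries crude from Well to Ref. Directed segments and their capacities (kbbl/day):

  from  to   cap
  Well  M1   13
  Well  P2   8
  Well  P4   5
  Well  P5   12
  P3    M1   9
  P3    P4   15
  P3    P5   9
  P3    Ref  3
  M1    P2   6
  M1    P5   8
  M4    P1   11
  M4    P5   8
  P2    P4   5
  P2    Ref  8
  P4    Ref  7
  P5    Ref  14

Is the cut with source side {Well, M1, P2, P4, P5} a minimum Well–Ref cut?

Given cut capacity: 8 + 7 + 14 = 29.
Augment Well→P2→Ref: bottleneck 8, flow now 8.
Augment Well→P4→Ref: bottleneck 5, flow now 13.
Augment Well→P5→Ref: bottleneck 12, flow now 25.
Augment Well→M1→P5→Ref: bottleneck 2, flow now 27.
Augment Well→M1→P2→P4→Ref: bottleneck 2, flow now 29.
No augmenting path remains; maximum flow = 29.
Cut capacity 29 equals the max flow, so it is a minimum cut.

Yes — it is a minimum cut (capacity 29).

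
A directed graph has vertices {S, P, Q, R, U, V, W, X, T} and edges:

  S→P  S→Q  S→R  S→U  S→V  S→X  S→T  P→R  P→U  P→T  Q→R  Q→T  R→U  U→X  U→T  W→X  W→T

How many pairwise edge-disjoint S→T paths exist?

4

Assign every edge capacity 1; by Menger, the answer equals the max flow.
Path S→T (+1); total 1.
Path S→P→T (+1); total 2.
Path S→Q→T (+1); total 3.
Path S→U→T (+1); total 4.
No residual S→T path; max flow = 4.
Certifying cut of size 4: {S→P, S→Q, S→T, U→T}.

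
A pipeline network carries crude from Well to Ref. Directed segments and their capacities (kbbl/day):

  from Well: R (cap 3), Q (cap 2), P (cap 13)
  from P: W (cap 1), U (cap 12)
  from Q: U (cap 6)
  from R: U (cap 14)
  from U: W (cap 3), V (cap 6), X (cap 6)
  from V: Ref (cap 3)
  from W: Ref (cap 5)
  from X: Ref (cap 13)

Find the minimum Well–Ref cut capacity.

13

Augment Well→P→W→Ref: bottleneck 1, flow now 1.
Augment Well→P→U→V→Ref: bottleneck 3, flow now 4.
Augment Well→P→U→W→Ref: bottleneck 3, flow now 7.
Augment Well→P→U→X→Ref: bottleneck 6, flow now 13.
No augmenting path remains; maximum flow = 13.
By max-flow min-cut, the minimum cut capacity equals the max flow.
In the residual graph, reachable from Well: {Well, P, Q, R, U, V}.
Min-cut edges: P→W (1), U→W (3), U→X (6), V→Ref (3); capacity 1 + 3 + 6 + 3 = 13.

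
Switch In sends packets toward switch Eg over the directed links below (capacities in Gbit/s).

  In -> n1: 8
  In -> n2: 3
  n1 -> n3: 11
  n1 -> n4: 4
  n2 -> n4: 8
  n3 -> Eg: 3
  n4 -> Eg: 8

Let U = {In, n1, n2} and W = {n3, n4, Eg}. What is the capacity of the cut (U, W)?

Edges leaving {In, n1, n2}: n1→n3 (11), n1→n4 (4), n2→n4 (8).
Cut capacity = 11 + 4 + 8 = 23.

23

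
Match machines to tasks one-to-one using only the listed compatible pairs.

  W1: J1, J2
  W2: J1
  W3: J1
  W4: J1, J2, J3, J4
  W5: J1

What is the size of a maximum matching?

3

Unit-capacity flow: source→left, listed edges, right→sink; max matching = max flow.
Augmenting path W1→J1 (+1); matched 1.
Augmenting path W4→J2 (+1); matched 2.
Augmenting path W2→J1→W1→J2→W4→J3 (+1); matched 3.
No augmenting path remains; maximum matching = 3.
König certificate: {W1, W4, J1} is a vertex cover of size 3 (every listed pair touches it), so no matching can be larger.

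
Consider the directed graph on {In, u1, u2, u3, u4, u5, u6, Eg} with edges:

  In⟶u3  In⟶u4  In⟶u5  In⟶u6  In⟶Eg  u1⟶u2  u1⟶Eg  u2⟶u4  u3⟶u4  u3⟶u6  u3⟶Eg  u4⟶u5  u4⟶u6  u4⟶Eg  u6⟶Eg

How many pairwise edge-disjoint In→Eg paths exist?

4

Assign every edge capacity 1; by Menger, the answer equals the max flow.
Path In→Eg (+1); total 1.
Path In→u3→Eg (+1); total 2.
Path In→u4→Eg (+1); total 3.
Path In→u6→Eg (+1); total 4.
No residual In→Eg path; max flow = 4.
Certifying cut of size 4: {In→Eg, In→u3, In→u4, In→u6}.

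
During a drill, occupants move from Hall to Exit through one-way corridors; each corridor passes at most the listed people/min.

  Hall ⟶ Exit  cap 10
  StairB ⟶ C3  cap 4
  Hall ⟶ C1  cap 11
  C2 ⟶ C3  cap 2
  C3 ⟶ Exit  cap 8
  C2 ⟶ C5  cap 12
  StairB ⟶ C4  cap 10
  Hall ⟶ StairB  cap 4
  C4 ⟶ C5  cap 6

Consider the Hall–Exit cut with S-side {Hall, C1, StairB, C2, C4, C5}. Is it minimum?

No — its capacity is 16, but the minimum cut has capacity 14.

Given cut capacity: 10 + 4 + 2 = 16.
Augment Hall→Exit: bottleneck 10, flow now 10.
Augment Hall→StairB→C3→Exit: bottleneck 4, flow now 14.
No augmenting path remains; maximum flow = 14.
In the residual graph, reachable from Hall: {Hall, C1}.
Min-cut edges: Hall→StairB (4), Hall→Exit (10); capacity 4 + 10 = 14.
Cut capacity 16 exceeds the max flow 14, so it is not minimum.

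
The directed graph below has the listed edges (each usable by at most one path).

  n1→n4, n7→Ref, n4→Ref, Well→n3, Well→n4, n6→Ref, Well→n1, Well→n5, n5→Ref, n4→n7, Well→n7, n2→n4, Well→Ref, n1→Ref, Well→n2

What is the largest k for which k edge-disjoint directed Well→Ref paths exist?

Assign every edge capacity 1; by Menger, the answer equals the max flow.
Path Well→Ref (+1); total 1.
Path Well→n1→Ref (+1); total 2.
Path Well→n4→Ref (+1); total 3.
Path Well→n5→Ref (+1); total 4.
Path Well→n7→Ref (+1); total 5.
No residual Well→Ref path; max flow = 5.
Certifying cut of size 5: {Well→Ref, Well→n1, Well→n5, n4→Ref, n7→Ref}.

5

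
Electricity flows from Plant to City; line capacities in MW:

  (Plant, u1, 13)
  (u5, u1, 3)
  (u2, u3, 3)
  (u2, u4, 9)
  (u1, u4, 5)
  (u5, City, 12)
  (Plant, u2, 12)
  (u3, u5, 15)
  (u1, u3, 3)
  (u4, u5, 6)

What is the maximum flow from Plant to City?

Augment Plant→u1→u3→u5→City: bottleneck 3, flow now 3.
Augment Plant→u1→u4→u5→City: bottleneck 5, flow now 8.
Augment Plant→u2→u3→u5→City: bottleneck 3, flow now 11.
Augment Plant→u2→u4→u5→City: bottleneck 1, flow now 12.
No augmenting path remains; maximum flow = 12.
In the residual graph, reachable from Plant: {Plant, u1, u2, u4}.
Min-cut edges: u1→u3 (3), u2→u3 (3), u4→u5 (6); capacity 3 + 3 + 6 = 12.
This cut is saturated, so no flow can exceed 12.

12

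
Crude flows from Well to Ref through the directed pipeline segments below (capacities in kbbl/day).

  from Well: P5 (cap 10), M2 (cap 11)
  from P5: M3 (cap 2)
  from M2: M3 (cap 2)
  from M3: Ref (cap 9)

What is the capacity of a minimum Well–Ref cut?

Augment Well→P5→M3→Ref: bottleneck 2, flow now 2.
Augment Well→M2→M3→Ref: bottleneck 2, flow now 4.
No augmenting path remains; maximum flow = 4.
By max-flow min-cut, the minimum cut capacity equals the max flow.
In the residual graph, reachable from Well: {Well, P5, M2}.
Min-cut edges: P5→M3 (2), M2→M3 (2); capacity 2 + 2 = 4.

4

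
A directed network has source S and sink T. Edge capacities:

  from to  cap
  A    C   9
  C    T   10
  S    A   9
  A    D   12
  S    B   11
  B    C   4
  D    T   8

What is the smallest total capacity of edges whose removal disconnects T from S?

13

Augment S→A→C→T: bottleneck 9, flow now 9.
Augment S→B→C→T: bottleneck 1, flow now 10.
Augment S→B→C→A→D→T: bottleneck 3, flow now 13. (uses reverse residual edge)
No augmenting path remains; maximum flow = 13.
By max-flow min-cut, the minimum cut capacity equals the max flow.
In the residual graph, reachable from S: {S, B}.
Min-cut edges: S→A (9), B→C (4); capacity 9 + 4 = 13.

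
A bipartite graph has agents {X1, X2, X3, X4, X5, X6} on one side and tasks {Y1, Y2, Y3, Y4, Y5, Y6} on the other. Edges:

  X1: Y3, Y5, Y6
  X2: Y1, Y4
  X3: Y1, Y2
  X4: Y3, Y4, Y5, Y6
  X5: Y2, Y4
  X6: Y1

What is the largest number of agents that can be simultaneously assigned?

5

Unit-capacity flow: source→left, listed edges, right→sink; max matching = max flow.
Augmenting path X1→Y3 (+1); matched 1.
Augmenting path X2→Y1 (+1); matched 2.
Augmenting path X3→Y2 (+1); matched 3.
Augmenting path X4→Y4 (+1); matched 4.
Augmenting path X5→Y4→X4→Y5 (+1); matched 5.
No augmenting path remains; maximum matching = 5.
König certificate: {X1, X4, Y1, Y2, Y4} is a vertex cover of size 5 (every listed pair touches it), so no matching can be larger.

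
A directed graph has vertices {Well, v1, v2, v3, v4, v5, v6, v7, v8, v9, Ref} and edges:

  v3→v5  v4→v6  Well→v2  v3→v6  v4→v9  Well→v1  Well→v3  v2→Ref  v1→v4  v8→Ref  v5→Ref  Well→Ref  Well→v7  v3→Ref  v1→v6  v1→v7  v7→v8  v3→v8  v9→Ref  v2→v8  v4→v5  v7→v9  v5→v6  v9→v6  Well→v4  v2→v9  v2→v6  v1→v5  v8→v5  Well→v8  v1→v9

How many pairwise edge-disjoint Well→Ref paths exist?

Assign every edge capacity 1; by Menger, the answer equals the max flow.
Path Well→Ref (+1); total 1.
Path Well→v2→Ref (+1); total 2.
Path Well→v3→Ref (+1); total 3.
Path Well→v8→Ref (+1); total 4.
Path Well→v1→v5→Ref (+1); total 5.
Path Well→v4→v9→Ref (+1); total 6.
No residual Well→Ref path; max flow = 6.
Certifying cut of size 6: {Well→Ref, Well→v2, Well→v3, v5→Ref, v8→Ref, v9→Ref}.

6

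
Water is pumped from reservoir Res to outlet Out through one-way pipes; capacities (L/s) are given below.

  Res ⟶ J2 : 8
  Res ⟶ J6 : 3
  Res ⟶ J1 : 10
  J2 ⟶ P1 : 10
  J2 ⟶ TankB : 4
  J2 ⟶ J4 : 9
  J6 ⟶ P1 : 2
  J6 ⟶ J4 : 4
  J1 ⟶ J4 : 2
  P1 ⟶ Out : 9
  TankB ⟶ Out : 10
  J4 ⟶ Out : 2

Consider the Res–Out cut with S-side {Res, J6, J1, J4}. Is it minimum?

Given cut capacity: 8 + 2 + 2 = 12.
Augment Res→J2→P1→Out: bottleneck 8, flow now 8.
Augment Res→J6→P1→Out: bottleneck 1, flow now 9.
Augment Res→J6→J4→Out: bottleneck 2, flow now 11.
Augment Res→J1→J4→J6→P1→J2→TankB→Out: bottleneck 1, flow now 12. (uses reverse residual edge)
No augmenting path remains; maximum flow = 12.
Cut capacity 12 equals the max flow, so it is a minimum cut.

Yes — it is a minimum cut (capacity 12).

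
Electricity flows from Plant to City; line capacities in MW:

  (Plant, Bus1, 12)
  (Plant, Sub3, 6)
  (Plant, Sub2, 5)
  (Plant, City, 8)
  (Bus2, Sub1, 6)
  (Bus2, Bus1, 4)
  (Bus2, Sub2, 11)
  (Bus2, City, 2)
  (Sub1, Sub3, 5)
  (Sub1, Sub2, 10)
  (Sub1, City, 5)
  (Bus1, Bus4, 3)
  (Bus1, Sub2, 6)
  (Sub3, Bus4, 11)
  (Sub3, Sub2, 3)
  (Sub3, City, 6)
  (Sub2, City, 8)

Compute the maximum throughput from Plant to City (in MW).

22

Augment Plant→City: bottleneck 8, flow now 8.
Augment Plant→Sub3→City: bottleneck 6, flow now 14.
Augment Plant→Sub2→City: bottleneck 5, flow now 19.
Augment Plant→Bus1→Sub2→City: bottleneck 3, flow now 22.
No augmenting path remains; maximum flow = 22.
In the residual graph, reachable from Plant: {Plant, Bus1, Bus4, Sub2}.
Min-cut edges: Plant→Sub3 (6), Plant→City (8), Sub2→City (8); capacity 6 + 8 + 8 = 22.
This cut is saturated, so no flow can exceed 22.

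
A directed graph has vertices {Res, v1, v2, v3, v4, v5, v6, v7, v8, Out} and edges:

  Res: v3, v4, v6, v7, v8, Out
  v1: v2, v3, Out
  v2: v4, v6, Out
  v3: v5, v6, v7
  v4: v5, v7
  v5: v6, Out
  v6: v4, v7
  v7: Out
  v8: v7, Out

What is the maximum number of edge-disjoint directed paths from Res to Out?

Assign every edge capacity 1; by Menger, the answer equals the max flow.
Path Res→Out (+1); total 1.
Path Res→v7→Out (+1); total 2.
Path Res→v8→Out (+1); total 3.
Path Res→v3→v5→Out (+1); total 4.
No residual Res→Out path; max flow = 4.
Certifying cut of size 4: {Res→Out, Res→v8, v5→Out, v7→Out}.

4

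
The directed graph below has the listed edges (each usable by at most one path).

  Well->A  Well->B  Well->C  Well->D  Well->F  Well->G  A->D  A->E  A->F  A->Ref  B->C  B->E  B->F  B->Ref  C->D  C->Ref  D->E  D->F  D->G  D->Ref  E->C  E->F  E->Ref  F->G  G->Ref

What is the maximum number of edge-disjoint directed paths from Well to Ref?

Assign every edge capacity 1; by Menger, the answer equals the max flow.
Path Well→A→Ref (+1); total 1.
Path Well→B→Ref (+1); total 2.
Path Well→C→Ref (+1); total 3.
Path Well→D→Ref (+1); total 4.
Path Well→G→Ref (+1); total 5.
No residual Well→Ref path; max flow = 5.
Certifying cut of size 5: {G→Ref, Well→A, Well→B, Well→C, Well→D}.

5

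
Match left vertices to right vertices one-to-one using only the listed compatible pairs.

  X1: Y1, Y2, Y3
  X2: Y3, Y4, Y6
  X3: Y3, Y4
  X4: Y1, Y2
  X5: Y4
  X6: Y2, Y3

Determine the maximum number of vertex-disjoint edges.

5

Unit-capacity flow: source→left, listed edges, right→sink; max matching = max flow.
Augmenting path X1→Y1 (+1); matched 1.
Augmenting path X2→Y3 (+1); matched 2.
Augmenting path X3→Y4 (+1); matched 3.
Augmenting path X4→Y2 (+1); matched 4.
Augmenting path X6→Y3→X2→Y6 (+1); matched 5.
No augmenting path remains; maximum matching = 5.
König certificate: {X2, Y1, Y2, Y3, Y4} is a vertex cover of size 5 (every listed pair touches it), so no matching can be larger.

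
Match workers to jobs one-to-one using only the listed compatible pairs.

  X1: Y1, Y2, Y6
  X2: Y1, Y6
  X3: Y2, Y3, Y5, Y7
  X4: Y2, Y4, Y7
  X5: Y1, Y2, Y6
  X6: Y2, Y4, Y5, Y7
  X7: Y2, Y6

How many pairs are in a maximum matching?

6

Unit-capacity flow: source→left, listed edges, right→sink; max matching = max flow.
Augmenting path X1→Y1 (+1); matched 1.
Augmenting path X2→Y6 (+1); matched 2.
Augmenting path X3→Y2 (+1); matched 3.
Augmenting path X4→Y4 (+1); matched 4.
Augmenting path X6→Y5 (+1); matched 5.
Augmenting path X5→Y2→X3→Y3 (+1); matched 6.
No augmenting path remains; maximum matching = 6.
König certificate: {X3, X4, X6, Y1, Y2, Y6} is a vertex cover of size 6 (every listed pair touches it), so no matching can be larger.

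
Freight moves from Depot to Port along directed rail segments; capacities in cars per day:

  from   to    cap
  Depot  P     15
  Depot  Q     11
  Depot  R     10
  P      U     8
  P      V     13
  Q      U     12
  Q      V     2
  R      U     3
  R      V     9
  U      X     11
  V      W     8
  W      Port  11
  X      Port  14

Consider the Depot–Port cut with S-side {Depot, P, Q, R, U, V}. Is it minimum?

Given cut capacity: 11 + 8 = 19.
Augment Depot→P→U→X→Port: bottleneck 8, flow now 8.
Augment Depot→P→V→W→Port: bottleneck 7, flow now 15.
Augment Depot→Q→U→X→Port: bottleneck 3, flow now 18.
Augment Depot→Q→V→W→Port: bottleneck 1, flow now 19.
No augmenting path remains; maximum flow = 19.
Cut capacity 19 equals the max flow, so it is a minimum cut.

Yes — it is a minimum cut (capacity 19).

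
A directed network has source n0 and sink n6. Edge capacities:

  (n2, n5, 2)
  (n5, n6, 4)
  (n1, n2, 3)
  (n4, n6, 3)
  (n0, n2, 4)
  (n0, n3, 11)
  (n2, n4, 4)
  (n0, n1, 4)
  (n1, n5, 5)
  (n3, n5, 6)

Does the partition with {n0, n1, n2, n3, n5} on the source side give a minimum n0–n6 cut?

No — its capacity is 8, but the minimum cut has capacity 7.

Given cut capacity: 4 + 4 = 8.
Augment n0→n1→n5→n6: bottleneck 4, flow now 4.
Augment n0→n2→n4→n6: bottleneck 3, flow now 7.
No augmenting path remains; maximum flow = 7.
In the residual graph, reachable from n0: {n0, n1, n2, n3, n4, n5}.
Min-cut edges: n4→n6 (3), n5→n6 (4); capacity 3 + 4 = 7.
Cut capacity 8 exceeds the max flow 7, so it is not minimum.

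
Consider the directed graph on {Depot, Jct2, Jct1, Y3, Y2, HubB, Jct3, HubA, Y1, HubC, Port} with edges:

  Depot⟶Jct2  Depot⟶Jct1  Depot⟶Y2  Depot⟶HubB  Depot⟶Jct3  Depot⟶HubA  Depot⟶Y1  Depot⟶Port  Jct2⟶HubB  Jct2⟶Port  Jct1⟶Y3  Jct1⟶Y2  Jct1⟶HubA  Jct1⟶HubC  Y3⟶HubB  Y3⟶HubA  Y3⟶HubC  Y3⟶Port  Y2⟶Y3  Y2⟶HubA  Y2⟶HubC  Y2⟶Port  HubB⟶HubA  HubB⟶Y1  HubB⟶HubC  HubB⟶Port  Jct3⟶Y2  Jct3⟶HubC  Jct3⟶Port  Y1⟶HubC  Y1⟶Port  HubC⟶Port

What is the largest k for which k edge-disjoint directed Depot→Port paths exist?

Assign every edge capacity 1; by Menger, the answer equals the max flow.
Path Depot→Port (+1); total 1.
Path Depot→Jct2→Port (+1); total 2.
Path Depot→Y2→Port (+1); total 3.
Path Depot→HubB→Port (+1); total 4.
Path Depot→Jct3→Port (+1); total 5.
Path Depot→Y1→Port (+1); total 6.
Path Depot→Jct1→Y3→Port (+1); total 7.
No residual Depot→Port path; max flow = 7.
Certifying cut of size 7: {Depot→HubB, Depot→Jct1, Depot→Jct2, Depot→Jct3, Depot→Port, Depot→Y1, Depot→Y2}.

7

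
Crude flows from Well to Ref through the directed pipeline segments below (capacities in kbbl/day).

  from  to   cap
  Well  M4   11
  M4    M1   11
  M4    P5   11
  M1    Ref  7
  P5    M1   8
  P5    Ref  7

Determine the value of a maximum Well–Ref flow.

11

Augment Well→M4→M1→Ref: bottleneck 7, flow now 7.
Augment Well→M4→P5→Ref: bottleneck 4, flow now 11.
No augmenting path remains; maximum flow = 11.
In the residual graph, reachable from Well: {Well}.
Min-cut edges: Well→M4 (11); capacity 11 = 11.
This cut is saturated, so no flow can exceed 11.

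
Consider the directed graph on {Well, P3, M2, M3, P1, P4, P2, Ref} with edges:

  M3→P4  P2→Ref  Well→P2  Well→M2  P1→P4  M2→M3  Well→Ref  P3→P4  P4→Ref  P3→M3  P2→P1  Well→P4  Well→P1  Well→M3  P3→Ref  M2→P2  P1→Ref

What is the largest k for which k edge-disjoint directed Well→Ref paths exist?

4

Assign every edge capacity 1; by Menger, the answer equals the max flow.
Path Well→Ref (+1); total 1.
Path Well→P1→Ref (+1); total 2.
Path Well→P4→Ref (+1); total 3.
Path Well→P2→Ref (+1); total 4.
No residual Well→Ref path; max flow = 4.
Certifying cut of size 4: {P1→Ref, P2→Ref, P4→Ref, Well→Ref}.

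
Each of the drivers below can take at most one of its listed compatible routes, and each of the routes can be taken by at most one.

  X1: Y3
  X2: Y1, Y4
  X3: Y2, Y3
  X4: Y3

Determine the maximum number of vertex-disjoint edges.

3

Unit-capacity flow: source→left, listed edges, right→sink; max matching = max flow.
Augmenting path X1→Y3 (+1); matched 1.
Augmenting path X2→Y1 (+1); matched 2.
Augmenting path X3→Y2 (+1); matched 3.
No augmenting path remains; maximum matching = 3.
König certificate: {X2, X3, Y3} is a vertex cover of size 3 (every listed pair touches it), so no matching can be larger.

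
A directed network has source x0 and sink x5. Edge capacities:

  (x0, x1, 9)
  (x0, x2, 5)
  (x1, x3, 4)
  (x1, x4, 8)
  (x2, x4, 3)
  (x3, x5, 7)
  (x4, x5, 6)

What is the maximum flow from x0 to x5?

10

Augment x0→x1→x3→x5: bottleneck 4, flow now 4.
Augment x0→x1→x4→x5: bottleneck 5, flow now 9.
Augment x0→x2→x4→x5: bottleneck 1, flow now 10.
No augmenting path remains; maximum flow = 10.
In the residual graph, reachable from x0: {x0, x1, x2, x4}.
Min-cut edges: x1→x3 (4), x4→x5 (6); capacity 4 + 6 = 10.
This cut is saturated, so no flow can exceed 10.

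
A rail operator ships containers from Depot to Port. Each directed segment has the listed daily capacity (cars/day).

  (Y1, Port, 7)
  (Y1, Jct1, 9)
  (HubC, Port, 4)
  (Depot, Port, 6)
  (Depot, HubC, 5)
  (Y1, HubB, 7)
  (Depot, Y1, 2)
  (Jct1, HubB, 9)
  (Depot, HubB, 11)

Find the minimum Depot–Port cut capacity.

Augment Depot→Port: bottleneck 6, flow now 6.
Augment Depot→Y1→Port: bottleneck 2, flow now 8.
Augment Depot→HubC→Port: bottleneck 4, flow now 12.
No augmenting path remains; maximum flow = 12.
By max-flow min-cut, the minimum cut capacity equals the max flow.
In the residual graph, reachable from Depot: {Depot, HubC, HubB}.
Min-cut edges: Depot→Y1 (2), Depot→Port (6), HubC→Port (4); capacity 2 + 6 + 4 = 12.

12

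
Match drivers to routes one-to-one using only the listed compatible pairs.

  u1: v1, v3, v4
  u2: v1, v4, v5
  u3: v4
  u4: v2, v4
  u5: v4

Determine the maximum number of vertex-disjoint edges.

4

Unit-capacity flow: source→left, listed edges, right→sink; max matching = max flow.
Augmenting path u1→v1 (+1); matched 1.
Augmenting path u2→v4 (+1); matched 2.
Augmenting path u4→v2 (+1); matched 3.
Augmenting path u3→v4→u2→v5 (+1); matched 4.
No augmenting path remains; maximum matching = 4.
König certificate: {u1, u2, u4, v4} is a vertex cover of size 4 (every listed pair touches it), so no matching can be larger.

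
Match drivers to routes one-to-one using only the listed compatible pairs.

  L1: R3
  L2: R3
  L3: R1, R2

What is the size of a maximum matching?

Unit-capacity flow: source→left, listed edges, right→sink; max matching = max flow.
Augmenting path L1→R3 (+1); matched 1.
Augmenting path L3→R1 (+1); matched 2.
No augmenting path remains; maximum matching = 2.
König certificate: {L3, R3} is a vertex cover of size 2 (every listed pair touches it), so no matching can be larger.

2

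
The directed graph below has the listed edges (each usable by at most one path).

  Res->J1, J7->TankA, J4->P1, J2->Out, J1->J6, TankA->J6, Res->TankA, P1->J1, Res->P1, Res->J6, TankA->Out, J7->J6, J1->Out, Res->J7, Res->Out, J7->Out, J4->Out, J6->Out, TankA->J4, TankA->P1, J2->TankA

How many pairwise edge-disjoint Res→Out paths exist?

5

Assign every edge capacity 1; by Menger, the answer equals the max flow.
Path Res→Out (+1); total 1.
Path Res→J7→Out (+1); total 2.
Path Res→TankA→Out (+1); total 3.
Path Res→J6→Out (+1); total 4.
Path Res→J1→Out (+1); total 5.
No residual Res→Out path; max flow = 5.
Certifying cut of size 5: {J1→Out, J6→Out, Res→J7, Res→Out, Res→TankA}.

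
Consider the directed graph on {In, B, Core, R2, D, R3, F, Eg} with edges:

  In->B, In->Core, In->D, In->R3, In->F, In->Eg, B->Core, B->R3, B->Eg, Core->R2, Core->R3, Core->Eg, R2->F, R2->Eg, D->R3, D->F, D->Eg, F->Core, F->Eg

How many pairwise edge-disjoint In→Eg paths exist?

5

Assign every edge capacity 1; by Menger, the answer equals the max flow.
Path In→Eg (+1); total 1.
Path In→B→Eg (+1); total 2.
Path In→Core→Eg (+1); total 3.
Path In→D→Eg (+1); total 4.
Path In→F→Eg (+1); total 5.
No residual In→Eg path; max flow = 5.
Certifying cut of size 5: {In→B, In→Core, In→D, In→Eg, In→F}.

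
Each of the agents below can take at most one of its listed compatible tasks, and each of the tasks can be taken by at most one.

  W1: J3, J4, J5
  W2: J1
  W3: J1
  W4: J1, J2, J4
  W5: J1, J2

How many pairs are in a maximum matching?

Unit-capacity flow: source→left, listed edges, right→sink; max matching = max flow.
Augmenting path W1→J3 (+1); matched 1.
Augmenting path W2→J1 (+1); matched 2.
Augmenting path W4→J2 (+1); matched 3.
Augmenting path W5→J2→W4→J4 (+1); matched 4.
No augmenting path remains; maximum matching = 4.
König certificate: {W1, W4, W5, J1} is a vertex cover of size 4 (every listed pair touches it), so no matching can be larger.

4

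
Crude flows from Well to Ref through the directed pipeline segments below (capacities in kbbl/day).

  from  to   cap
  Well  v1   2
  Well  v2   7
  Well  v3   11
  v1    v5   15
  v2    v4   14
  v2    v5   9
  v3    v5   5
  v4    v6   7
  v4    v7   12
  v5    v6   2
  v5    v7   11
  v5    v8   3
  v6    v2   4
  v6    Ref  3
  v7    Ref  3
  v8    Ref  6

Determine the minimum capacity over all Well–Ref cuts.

Augment Well→v1→v5→v6→Ref: bottleneck 2, flow now 2.
Augment Well→v2→v4→v6→Ref: bottleneck 1, flow now 3.
Augment Well→v2→v4→v7→Ref: bottleneck 3, flow now 6.
Augment Well→v2→v5→v8→Ref: bottleneck 3, flow now 9.
No augmenting path remains; maximum flow = 9.
By max-flow min-cut, the minimum cut capacity equals the max flow.
In the residual graph, reachable from Well: {Well, v1, v2, v3, v4, v5, v6, v7}.
Min-cut edges: v5→v8 (3), v6→Ref (3), v7→Ref (3); capacity 3 + 3 + 3 = 9.

9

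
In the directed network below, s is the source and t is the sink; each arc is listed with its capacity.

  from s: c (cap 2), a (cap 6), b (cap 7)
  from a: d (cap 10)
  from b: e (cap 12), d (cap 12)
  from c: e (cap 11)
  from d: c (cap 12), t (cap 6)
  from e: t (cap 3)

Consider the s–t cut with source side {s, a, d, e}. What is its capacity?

30

Edges leaving {s, a, d, e}: s→b (7), s→c (2), d→c (12), d→t (6), e→t (3).
Cut capacity = 7 + 2 + 12 + 6 + 3 = 30.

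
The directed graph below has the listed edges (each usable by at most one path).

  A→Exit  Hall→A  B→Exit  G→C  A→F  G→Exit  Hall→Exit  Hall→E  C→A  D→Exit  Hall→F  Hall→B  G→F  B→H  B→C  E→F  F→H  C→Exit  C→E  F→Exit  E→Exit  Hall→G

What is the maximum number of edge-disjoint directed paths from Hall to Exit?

6

Assign every edge capacity 1; by Menger, the answer equals the max flow.
Path Hall→Exit (+1); total 1.
Path Hall→A→Exit (+1); total 2.
Path Hall→B→Exit (+1); total 3.
Path Hall→E→Exit (+1); total 4.
Path Hall→F→Exit (+1); total 5.
Path Hall→G→Exit (+1); total 6.
No residual Hall→Exit path; max flow = 6.
Certifying cut of size 6: {Hall→A, Hall→B, Hall→E, Hall→Exit, Hall→F, Hall→G}.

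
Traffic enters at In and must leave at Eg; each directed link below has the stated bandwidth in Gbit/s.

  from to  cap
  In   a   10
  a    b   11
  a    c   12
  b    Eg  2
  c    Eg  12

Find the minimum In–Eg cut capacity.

10

Augment In→a→b→Eg: bottleneck 2, flow now 2.
Augment In→a→c→Eg: bottleneck 8, flow now 10.
No augmenting path remains; maximum flow = 10.
By max-flow min-cut, the minimum cut capacity equals the max flow.
In the residual graph, reachable from In: {In}.
Min-cut edges: In→a (10); capacity 10 = 10.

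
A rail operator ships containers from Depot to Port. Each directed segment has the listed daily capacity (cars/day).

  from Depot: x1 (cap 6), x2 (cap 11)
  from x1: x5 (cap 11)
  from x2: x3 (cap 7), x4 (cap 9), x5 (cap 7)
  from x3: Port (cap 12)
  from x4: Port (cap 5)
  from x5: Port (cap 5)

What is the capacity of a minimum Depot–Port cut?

16

Augment Depot→x1→x5→Port: bottleneck 5, flow now 5.
Augment Depot→x2→x3→Port: bottleneck 7, flow now 12.
Augment Depot→x2→x4→Port: bottleneck 4, flow now 16.
No augmenting path remains; maximum flow = 16.
By max-flow min-cut, the minimum cut capacity equals the max flow.
In the residual graph, reachable from Depot: {Depot, x1, x5}.
Min-cut edges: Depot→x2 (11), x5→Port (5); capacity 11 + 5 = 16.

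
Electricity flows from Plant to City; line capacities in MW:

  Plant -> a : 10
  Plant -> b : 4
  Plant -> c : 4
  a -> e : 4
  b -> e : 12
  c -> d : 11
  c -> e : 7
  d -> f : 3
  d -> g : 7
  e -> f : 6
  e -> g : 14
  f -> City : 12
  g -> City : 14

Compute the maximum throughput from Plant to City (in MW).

12

Augment Plant→a→e→f→City: bottleneck 4, flow now 4.
Augment Plant→b→e→f→City: bottleneck 2, flow now 6.
Augment Plant→b→e→g→City: bottleneck 2, flow now 8.
Augment Plant→c→d→f→City: bottleneck 3, flow now 11.
Augment Plant→c→d→g→City: bottleneck 1, flow now 12.
No augmenting path remains; maximum flow = 12.
In the residual graph, reachable from Plant: {Plant, a}.
Min-cut edges: Plant→b (4), Plant→c (4), a→e (4); capacity 4 + 4 + 4 = 12.
This cut is saturated, so no flow can exceed 12.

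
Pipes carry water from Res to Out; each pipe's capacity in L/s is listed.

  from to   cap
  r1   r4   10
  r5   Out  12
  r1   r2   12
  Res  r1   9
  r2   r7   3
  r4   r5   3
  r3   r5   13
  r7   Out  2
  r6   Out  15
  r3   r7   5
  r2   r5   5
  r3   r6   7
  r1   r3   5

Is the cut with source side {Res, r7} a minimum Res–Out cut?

Given cut capacity: 9 + 2 = 11.
Augment Res→r1→r2→r5→Out: bottleneck 5, flow now 5.
Augment Res→r1→r2→r7→Out: bottleneck 2, flow now 7.
Augment Res→r1→r3→r5→Out: bottleneck 2, flow now 9.
No augmenting path remains; maximum flow = 9.
In the residual graph, reachable from Res: {Res}.
Min-cut edges: Res→r1 (9); capacity 9 = 9.
Cut capacity 11 exceeds the max flow 9, so it is not minimum.

No — its capacity is 11, but the minimum cut has capacity 9.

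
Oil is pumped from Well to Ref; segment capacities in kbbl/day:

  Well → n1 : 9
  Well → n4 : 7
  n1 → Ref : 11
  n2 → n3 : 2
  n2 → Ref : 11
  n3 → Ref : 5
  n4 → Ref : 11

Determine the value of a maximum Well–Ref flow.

16

Augment Well→n1→Ref: bottleneck 9, flow now 9.
Augment Well→n4→Ref: bottleneck 7, flow now 16.
No augmenting path remains; maximum flow = 16.
In the residual graph, reachable from Well: {Well}.
Min-cut edges: Well→n1 (9), Well→n4 (7); capacity 9 + 7 = 16.
This cut is saturated, so no flow can exceed 16.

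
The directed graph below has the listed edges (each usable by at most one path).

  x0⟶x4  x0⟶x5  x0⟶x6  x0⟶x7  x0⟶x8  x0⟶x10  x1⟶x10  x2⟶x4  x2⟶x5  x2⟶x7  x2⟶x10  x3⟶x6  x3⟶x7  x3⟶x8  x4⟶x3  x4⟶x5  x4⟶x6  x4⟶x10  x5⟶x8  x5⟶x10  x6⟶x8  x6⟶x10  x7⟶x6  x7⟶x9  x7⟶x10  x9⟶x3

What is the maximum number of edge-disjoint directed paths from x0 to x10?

5

Assign every edge capacity 1; by Menger, the answer equals the max flow.
Path x0→x10 (+1); total 1.
Path x0→x4→x10 (+1); total 2.
Path x0→x5→x10 (+1); total 3.
Path x0→x6→x10 (+1); total 4.
Path x0→x7→x10 (+1); total 5.
No residual x0→x10 path; max flow = 5.
Certifying cut of size 5: {x0→x10, x0→x4, x0→x5, x0→x6, x0→x7}.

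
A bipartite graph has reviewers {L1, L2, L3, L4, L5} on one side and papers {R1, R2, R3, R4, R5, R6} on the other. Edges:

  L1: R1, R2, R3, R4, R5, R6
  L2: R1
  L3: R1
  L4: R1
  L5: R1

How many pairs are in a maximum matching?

2

Unit-capacity flow: source→left, listed edges, right→sink; max matching = max flow.
Augmenting path L1→R1 (+1); matched 1.
Augmenting path L2→R1→L1→R2 (+1); matched 2.
No augmenting path remains; maximum matching = 2.
König certificate: {L1, R1} is a vertex cover of size 2 (every listed pair touches it), so no matching can be larger.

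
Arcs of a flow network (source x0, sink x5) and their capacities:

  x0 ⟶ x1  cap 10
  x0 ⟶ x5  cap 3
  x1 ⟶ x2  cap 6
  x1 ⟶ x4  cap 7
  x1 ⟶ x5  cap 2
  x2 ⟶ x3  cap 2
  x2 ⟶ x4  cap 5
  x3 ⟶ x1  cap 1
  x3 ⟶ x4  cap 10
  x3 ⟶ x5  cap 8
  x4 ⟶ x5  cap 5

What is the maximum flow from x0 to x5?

Augment x0→x5: bottleneck 3, flow now 3.
Augment x0→x1→x5: bottleneck 2, flow now 5.
Augment x0→x1→x4→x5: bottleneck 5, flow now 10.
Augment x0→x1→x2→x3→x5: bottleneck 2, flow now 12.
No augmenting path remains; maximum flow = 12.
In the residual graph, reachable from x0: {x0, x1, x2, x4}.
Min-cut edges: x0→x5 (3), x1→x5 (2), x2→x3 (2), x4→x5 (5); capacity 3 + 2 + 2 + 5 = 12.
This cut is saturated, so no flow can exceed 12.

12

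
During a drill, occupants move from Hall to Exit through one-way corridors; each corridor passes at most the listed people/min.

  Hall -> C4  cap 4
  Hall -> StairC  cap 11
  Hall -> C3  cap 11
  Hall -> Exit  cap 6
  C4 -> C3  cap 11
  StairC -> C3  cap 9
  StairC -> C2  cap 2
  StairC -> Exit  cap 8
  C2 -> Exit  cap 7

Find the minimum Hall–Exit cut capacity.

Augment Hall→Exit: bottleneck 6, flow now 6.
Augment Hall→StairC→Exit: bottleneck 8, flow now 14.
Augment Hall→StairC→C2→Exit: bottleneck 2, flow now 16.
No augmenting path remains; maximum flow = 16.
By max-flow min-cut, the minimum cut capacity equals the max flow.
In the residual graph, reachable from Hall: {Hall, C4, StairC, C3}.
Min-cut edges: Hall→Exit (6), StairC→C2 (2), StairC→Exit (8); capacity 6 + 2 + 8 = 16.

16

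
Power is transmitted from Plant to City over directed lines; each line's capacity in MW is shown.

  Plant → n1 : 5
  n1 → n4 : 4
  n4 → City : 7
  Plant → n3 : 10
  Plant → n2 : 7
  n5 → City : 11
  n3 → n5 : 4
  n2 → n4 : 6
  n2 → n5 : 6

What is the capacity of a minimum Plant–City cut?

15

Augment Plant→n1→n4→City: bottleneck 4, flow now 4.
Augment Plant→n2→n4→City: bottleneck 3, flow now 7.
Augment Plant→n2→n5→City: bottleneck 4, flow now 11.
Augment Plant→n3→n5→City: bottleneck 4, flow now 15.
No augmenting path remains; maximum flow = 15.
By max-flow min-cut, the minimum cut capacity equals the max flow.
In the residual graph, reachable from Plant: {Plant, n1, n3}.
Min-cut edges: Plant→n2 (7), n1→n4 (4), n3→n5 (4); capacity 7 + 4 + 4 = 15.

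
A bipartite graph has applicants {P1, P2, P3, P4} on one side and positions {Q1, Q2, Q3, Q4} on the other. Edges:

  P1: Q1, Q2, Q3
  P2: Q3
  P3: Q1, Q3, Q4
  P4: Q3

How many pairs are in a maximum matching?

3

Unit-capacity flow: source→left, listed edges, right→sink; max matching = max flow.
Augmenting path P1→Q1 (+1); matched 1.
Augmenting path P2→Q3 (+1); matched 2.
Augmenting path P3→Q4 (+1); matched 3.
No augmenting path remains; maximum matching = 3.
König certificate: {P1, P3, Q3} is a vertex cover of size 3 (every listed pair touches it), so no matching can be larger.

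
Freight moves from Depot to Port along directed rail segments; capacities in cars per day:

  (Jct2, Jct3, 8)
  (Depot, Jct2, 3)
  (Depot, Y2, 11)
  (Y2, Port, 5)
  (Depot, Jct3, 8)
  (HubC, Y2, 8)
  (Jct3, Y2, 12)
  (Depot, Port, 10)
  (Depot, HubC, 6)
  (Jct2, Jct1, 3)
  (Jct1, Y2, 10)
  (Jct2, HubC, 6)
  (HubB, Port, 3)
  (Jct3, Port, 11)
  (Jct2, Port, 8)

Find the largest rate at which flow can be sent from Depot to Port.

26

Augment Depot→Port: bottleneck 10, flow now 10.
Augment Depot→Jct2→Port: bottleneck 3, flow now 13.
Augment Depot→Jct3→Port: bottleneck 8, flow now 21.
Augment Depot→Y2→Port: bottleneck 5, flow now 26.
No augmenting path remains; maximum flow = 26.
In the residual graph, reachable from Depot: {Depot, HubC, Y2}.
Min-cut edges: Depot→Jct2 (3), Depot→Jct3 (8), Depot→Port (10), Y2→Port (5); capacity 3 + 8 + 10 + 5 = 26.
This cut is saturated, so no flow can exceed 26.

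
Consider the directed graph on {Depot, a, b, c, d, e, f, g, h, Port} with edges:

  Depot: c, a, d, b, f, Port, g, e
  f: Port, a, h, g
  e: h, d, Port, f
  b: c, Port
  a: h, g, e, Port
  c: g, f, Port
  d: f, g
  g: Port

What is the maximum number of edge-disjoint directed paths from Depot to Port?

Assign every edge capacity 1; by Menger, the answer equals the max flow.
Path Depot→Port (+1); total 1.
Path Depot→a→Port (+1); total 2.
Path Depot→b→Port (+1); total 3.
Path Depot→c→Port (+1); total 4.
Path Depot→e→Port (+1); total 5.
Path Depot→f→Port (+1); total 6.
Path Depot→g→Port (+1); total 7.
No residual Depot→Port path; max flow = 7.
Certifying cut of size 7: {Depot→Port, Depot→b, Depot→c, a→Port, e→Port, f→Port, g→Port}.

7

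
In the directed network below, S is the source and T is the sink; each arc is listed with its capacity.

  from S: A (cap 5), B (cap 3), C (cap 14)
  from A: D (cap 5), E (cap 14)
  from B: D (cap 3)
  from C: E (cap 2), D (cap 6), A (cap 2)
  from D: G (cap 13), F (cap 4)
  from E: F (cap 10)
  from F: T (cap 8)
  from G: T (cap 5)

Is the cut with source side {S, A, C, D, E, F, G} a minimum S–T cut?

No — its capacity is 16, but the minimum cut has capacity 13.

Given cut capacity: 3 + 8 + 5 = 16.
Augment S→A→D→F→T: bottleneck 4, flow now 4.
Augment S→A→D→G→T: bottleneck 1, flow now 5.
Augment S→B→D→G→T: bottleneck 3, flow now 8.
Augment S→C→D→G→T: bottleneck 1, flow now 9.
Augment S→C→E→F→T: bottleneck 2, flow now 11.
Augment S→C→A→E→F→T: bottleneck 2, flow now 13.
No augmenting path remains; maximum flow = 13.
In the residual graph, reachable from S: {S, A, B, C, D, E, F, G}.
Min-cut edges: F→T (8), G→T (5); capacity 8 + 5 = 13.
Cut capacity 16 exceeds the max flow 13, so it is not minimum.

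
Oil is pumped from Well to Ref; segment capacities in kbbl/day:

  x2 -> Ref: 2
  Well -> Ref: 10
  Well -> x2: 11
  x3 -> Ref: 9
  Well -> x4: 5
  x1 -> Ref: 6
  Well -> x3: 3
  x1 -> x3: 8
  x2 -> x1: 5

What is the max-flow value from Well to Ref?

20

Augment Well→Ref: bottleneck 10, flow now 10.
Augment Well→x2→Ref: bottleneck 2, flow now 12.
Augment Well→x3→Ref: bottleneck 3, flow now 15.
Augment Well→x2→x1→Ref: bottleneck 5, flow now 20.
No augmenting path remains; maximum flow = 20.
In the residual graph, reachable from Well: {Well, x2, x4}.
Min-cut edges: Well→x3 (3), Well→Ref (10), x2→x1 (5), x2→Ref (2); capacity 3 + 10 + 5 + 2 = 20.
This cut is saturated, so no flow can exceed 20.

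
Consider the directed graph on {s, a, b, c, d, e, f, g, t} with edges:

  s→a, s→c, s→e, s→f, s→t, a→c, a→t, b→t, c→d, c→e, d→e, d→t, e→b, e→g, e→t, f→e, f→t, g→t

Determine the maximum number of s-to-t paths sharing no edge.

5

Assign every edge capacity 1; by Menger, the answer equals the max flow.
Path s→t (+1); total 1.
Path s→a→t (+1); total 2.
Path s→e→t (+1); total 3.
Path s→f→t (+1); total 4.
Path s→c→d→t (+1); total 5.
No residual s→t path; max flow = 5.
Certifying cut of size 5: {s→a, s→c, s→e, s→f, s→t}.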